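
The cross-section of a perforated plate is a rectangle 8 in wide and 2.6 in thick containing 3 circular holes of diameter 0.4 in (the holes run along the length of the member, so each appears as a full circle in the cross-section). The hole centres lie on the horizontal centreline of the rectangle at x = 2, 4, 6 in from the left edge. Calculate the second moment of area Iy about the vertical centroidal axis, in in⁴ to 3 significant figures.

Iy ≈ 110 in⁴

Split into non-overlapping primitives; take the origin at the lower-left of the bounding box.
Plate: 8 × 2.6, A = 20.8 in², x = 4 in, Ī = 110.93 in⁴.
Hole 1 (subtracted): ⌀0.4, A = 0.12566 in², x = 2 in, Ī = 0.0012566 in⁴.
Hole 2 (subtracted): ⌀0.4, A = 0.12566 in², x = 4 in, Ī = 0.0012566 in⁴.
Hole 3 (subtracted): ⌀0.4, A = 0.12566 in², x = 6 in, Ī = 0.0012566 in⁴.
By symmetry the centroid is at mid-width, x̄ = 4 in.
Transfer each piece to the vertical centroidal axis using Ī + A·d² with d = x − 4:
  plate: d = 0 in → contributes +110.93 in⁴
  hole 1: d = -2 in → contributes −0.50391 in⁴
  hole 2: d = 0 in → contributes −0.0012566 in⁴
  hole 3: d = 2 in → contributes −0.50391 in⁴
Total I = 109.92 in⁴.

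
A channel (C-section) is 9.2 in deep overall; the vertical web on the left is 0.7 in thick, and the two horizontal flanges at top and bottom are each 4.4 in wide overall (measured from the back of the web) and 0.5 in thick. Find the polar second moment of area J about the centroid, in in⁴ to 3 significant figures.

Decompose the section into non-overlapping parts with the origin at the bottom-left of its bounding rectangle.
Web: 0.7 × 9.2, A = 6.44 in², y = 4.6 in, Ī = 45.423 in⁴.
Top flange (beyond web): 3.7 × 0.5, A = 1.85 in², y = 8.95 in, Ī = 0.038542 in⁴.
Bottom flange (beyond web): 3.7 × 0.5, A = 1.85 in², y = 0.25 in, Ī = 0.038542 in⁴.
By symmetry the centroid is at mid-height, ȳ = 4.6 in.
Transfer each piece to the centroidal x-axis using Ī + A·d² with d = y − 4.6:
  web: d = 0 in → contributes +45.423 in⁴
  top flange (beyond web): d = 4.35 in → contributes +35.045 in⁴
  bottom flange (beyond web): d = -4.35 in → contributes +35.045 in⁴
Total I = 115.51 in⁴.
For the y-axis: x̄ = 1.1528 in.
Repeating about the centroidal y-axis gives I_y = 15.858 in⁴.
Polar second moment: J = I_x + I_y = 131.37 in⁴.

J ≈ 131 in⁴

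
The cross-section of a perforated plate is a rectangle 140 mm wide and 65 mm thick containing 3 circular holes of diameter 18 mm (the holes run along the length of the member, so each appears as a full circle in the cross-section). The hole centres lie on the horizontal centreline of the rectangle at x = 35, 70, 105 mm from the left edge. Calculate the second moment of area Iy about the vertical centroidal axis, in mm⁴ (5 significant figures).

Iy ≈ 1.4224 × 10⁷ mm⁴

Decompose the section into non-overlapping parts with the origin at the bottom-left of its bounding rectangle.
Plate: 140 × 65, A = 9 100 mm², x = 70 mm, Ī = 14 863 333 mm⁴.
Hole 1 (subtracted): ⌀18, A = 254.469 mm², x = 35 mm, Ī = 5152.997 mm⁴.
Hole 2 (subtracted): ⌀18, A = 254.469 mm², x = 70 mm, Ī = 5152.997 mm⁴.
Hole 3 (subtracted): ⌀18, A = 254.469 mm², x = 105 mm, Ī = 5152.997 mm⁴.
By symmetry the centroid is at mid-width, x̄ = 70 mm.
Transfer each piece to the vertical centroidal axis using Ī + A·d² with d = x − 70:
  plate: d = 0 mm → contributes +14 863 333 mm⁴
  hole 1: d = -35 mm → contributes −316877.5 mm⁴
  hole 2: d = 0 mm → contributes −5152.997 mm⁴
  hole 3: d = 35 mm → contributes −316877.5 mm⁴
Total I = 14 224 425 mm⁴.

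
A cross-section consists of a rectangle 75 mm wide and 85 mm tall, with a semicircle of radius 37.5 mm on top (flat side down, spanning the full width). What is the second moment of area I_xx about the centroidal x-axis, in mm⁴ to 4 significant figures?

I_xx ≈ 9.653 × 10⁶ mm⁴

Split into non-overlapping primitives; take the origin at the lower-left of the bounding box.
Rectangular body: 75 × 85, A = 6 375 mm², y = 42.5 mm, Ī = 3 838 281 mm⁴.
Semicircular cap: semicircle r = 37.5, A = 2208.93 mm², y = 100.915 mm, Ī = 217 049 mm⁴.
Centroid: ȳ = ΣA·y / ΣA = 57.5323 mm.
Transfer each piece to the centroidal x-axis using Ī + A·d² with d = y − 57.5323:
  rectangular body: d = -15.0323 mm → contributes +5 278 832 mm⁴
  semicircular cap: d = 43.3832 mm → contributes +4 374 492 mm⁴
Total I = 9 653 324 mm⁴.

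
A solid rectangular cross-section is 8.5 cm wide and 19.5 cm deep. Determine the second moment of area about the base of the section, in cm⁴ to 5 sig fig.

I_base ≈ 2.1009 × 10⁴ cm⁴

The section: 8.5 × 19.5, A = 165.75 cm², y = 9.75 cm, Ī = 5252.203 cm⁴.
Transfer it to the bottom edge using Ī + A·d² with d = y − 0:
  the section: d = 9.75 cm → contributes +21008.81 cm⁴
Total I = 21008.81 cm⁴.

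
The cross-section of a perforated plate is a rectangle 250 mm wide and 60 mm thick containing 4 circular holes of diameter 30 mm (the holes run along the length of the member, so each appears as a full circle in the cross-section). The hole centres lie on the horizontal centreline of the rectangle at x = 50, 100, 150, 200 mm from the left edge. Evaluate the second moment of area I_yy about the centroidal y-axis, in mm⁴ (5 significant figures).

Decompose the section into non-overlapping parts with the origin at the bottom-left of its bounding rectangle.
Plate: 250 × 60, A = 15 000 mm², x = 125 mm, Ī = 78 125 000 mm⁴.
Hole 1 (subtracted): ⌀30, A = 706.8583 mm², x = 50 mm, Ī = 39760.78 mm⁴.
Hole 2 (subtracted): ⌀30, A = 706.8583 mm², x = 100 mm, Ī = 39760.78 mm⁴.
Hole 3 (subtracted): ⌀30, A = 706.8583 mm², x = 150 mm, Ī = 39760.78 mm⁴.
Hole 4 (subtracted): ⌀30, A = 706.8583 mm², x = 200 mm, Ī = 39760.78 mm⁴.
By symmetry the centroid is at mid-width, x̄ = 125 mm.
Transfer each piece to the centroidal y-axis using Ī + A·d² with d = x − 125:
  plate: d = 0 mm → contributes +78 125 000 mm⁴
  hole 1: d = -75 mm → contributes −4 015 839 mm⁴
  hole 2: d = -25 mm → contributes −481547.2 mm⁴
  hole 3: d = 25 mm → contributes −481547.2 mm⁴
  hole 4: d = 75 mm → contributes −4 015 839 mm⁴
Total I = 69 130 228 mm⁴.

I_yy ≈ 6.9130 × 10⁷ mm⁴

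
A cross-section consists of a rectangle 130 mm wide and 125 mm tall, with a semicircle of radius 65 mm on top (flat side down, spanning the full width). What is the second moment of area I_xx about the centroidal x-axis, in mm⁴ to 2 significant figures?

Split into non-overlapping primitives; take the origin at the lower-left of the bounding box.
Rectangular body: 130 × 125, A = 16 250 mm², y = 62.5 mm, Ī = 21 158 854 mm⁴.
Semicircular cap: semicircle r = 65, A = 6 637 mm², y = 152.6 mm, Ī = 1 959 230 mm⁴.
Centroid: ȳ = ΣA·y / ΣA = 88.62 mm.
Transfer each piece to the centroidal x-axis using Ī + A·d² with d = y − 88.62:
  rectangular body: d = -26.12 mm → contributes +32 248 210 mm⁴
  semicircular cap: d = 63.96 mm → contributes +29 111 934 mm⁴
Total I = 61 360 144 mm⁴.

I_xx ≈ 6.1 × 10⁷ mm⁴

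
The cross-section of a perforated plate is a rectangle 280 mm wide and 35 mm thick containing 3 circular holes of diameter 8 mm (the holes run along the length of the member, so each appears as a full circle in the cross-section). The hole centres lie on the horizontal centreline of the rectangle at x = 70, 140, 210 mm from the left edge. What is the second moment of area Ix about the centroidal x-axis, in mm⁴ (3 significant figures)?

Ix ≈ 1.00 × 10⁶ mm⁴

Treat the section as a set of non-overlapping primitives; coordinates are from the bounding-box lower-left.
Plate: 280 × 35, A = 9 800 mm², y = 17.5 mm, Ī = 1 000 417 mm⁴.
Hole 1 (subtracted): ⌀8, A = 50.265 mm², y = 17.5 mm, Ī = 201.06 mm⁴.
Hole 2 (subtracted): ⌀8, A = 50.265 mm², y = 17.5 mm, Ī = 201.06 mm⁴.
Hole 3 (subtracted): ⌀8, A = 50.265 mm², y = 17.5 mm, Ī = 201.06 mm⁴.
By symmetry the centroid is at mid-height, ȳ = 17.5 mm.
All pieces are centred on the centroidal x-axis, so I = ΣĪ (holes subtracted) = 999 813 mm⁴.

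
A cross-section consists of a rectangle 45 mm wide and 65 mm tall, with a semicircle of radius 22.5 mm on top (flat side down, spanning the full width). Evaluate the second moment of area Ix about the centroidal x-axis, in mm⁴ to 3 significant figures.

Ix ≈ 2.16 × 10⁶ mm⁴

Split into non-overlapping primitives; take the origin at the lower-left of the bounding box.
Rectangular body: 45 × 65, A = 2 925 mm², y = 32.5 mm, Ī = 1 029 844 mm⁴.
Semicircular cap: semicircle r = 22.5, A = 795.22 mm², y = 74.549 mm, Ī = 28 130 mm⁴.
Centroid: ȳ = ΣA·y / ΣA = 41.488 mm.
Transfer each piece to the centroidal x-axis using Ī + A·d² with d = y − 41.488:
  rectangular body: d = -8.9883 mm → contributes +1 266 151 mm⁴
  semicircular cap: d = 33.061 mm → contributes +897 326 mm⁴
Total I = 2 163 477 mm⁴.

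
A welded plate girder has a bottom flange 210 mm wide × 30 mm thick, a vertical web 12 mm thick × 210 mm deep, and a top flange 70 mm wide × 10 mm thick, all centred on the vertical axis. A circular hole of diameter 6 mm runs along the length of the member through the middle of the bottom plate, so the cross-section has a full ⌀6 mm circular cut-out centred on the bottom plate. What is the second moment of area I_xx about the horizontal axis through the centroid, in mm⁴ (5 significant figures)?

I_xx ≈ 6.0433 × 10⁷ mm⁴

Split into non-overlapping primitives; take the origin at the lower-left of the bounding box.
Bottom plate: 210 × 30, A = 6 300 mm², y = 15 mm, Ī = 472 500 mm⁴.
Web plate: 12 × 210, A = 2 520 mm², y = 135 mm, Ī = 9 261 000 mm⁴.
Top plate: 70 × 10, A = 700 mm², y = 245 mm, Ī = 5833.333 mm⁴.
Hole (subtracted): ⌀6, A = 28.27433 mm², y = 15 mm, Ī = 63.61725 mm⁴.
Centroid: ȳ = ΣA·y / ΣA = 63.82147 mm.
Transfer each piece to the horizontal axis through the centroid using Ī + A·d² with d = y − 63.82147:
  bottom plate: d = -48.82147 mm → contributes +15 488 776 mm⁴
  web plate: d = 71.17853 mm → contributes +22 028 285 mm⁴
  top plate: d = 181.1785 mm → contributes +22 983 795 mm⁴
  hole: d = -48.82147 mm → contributes −67456.51 mm⁴
Total I = 60 433 401 mm⁴.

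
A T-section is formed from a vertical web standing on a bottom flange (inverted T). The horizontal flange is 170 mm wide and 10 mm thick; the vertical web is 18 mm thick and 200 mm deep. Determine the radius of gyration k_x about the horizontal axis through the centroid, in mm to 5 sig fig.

k_x ≈ 68.329 mm

Break the section into simple shapes (no overlaps), measuring from the bottom-left corner of the bounding box.
Flange: 170 × 10, A = 1 700 mm², y = 5 mm, Ī = 14166.67 mm⁴.
Web: 18 × 200, A = 3 600 mm², y = 110 mm, Ī = 12 000 000 mm⁴.
Centroid: ȳ = ΣA·y / ΣA = 76.32075 mm.
Transfer each piece to the horizontal axis through the centroid using Ī + A·d² with d = y − 76.32075:
  flange: d = -71.32075 mm → contributes +8 661 472 mm⁴
  web: d = 33.67925 mm → contributes +16 083 450 mm⁴
Total I = 24 744 921 mm⁴.
Radius of gyration: k = √(I/A) = √(24 744 921 / 5 300) = 68.32901 mm.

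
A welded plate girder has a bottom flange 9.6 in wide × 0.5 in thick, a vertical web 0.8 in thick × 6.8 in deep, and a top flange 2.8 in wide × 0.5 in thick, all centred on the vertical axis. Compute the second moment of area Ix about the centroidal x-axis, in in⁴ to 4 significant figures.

Break the section into simple shapes (no overlaps), measuring from the bottom-left corner of the bounding box.
Bottom plate: 9.6 × 0.5, A = 4.8 in², y = 0.25 in, Ī = 0.1 in⁴.
Web plate: 0.8 × 6.8, A = 5.44 in², y = 3.9 in, Ī = 20.9621 in⁴.
Top plate: 2.8 × 0.5, A = 1.4 in², y = 7.55 in, Ī = 0.0291667 in⁴.
Centroid: ȳ = ΣA·y / ΣA = 2.83385 in.
Transfer each piece to the centroidal x-axis using Ī + A·d² with d = y − 2.83385:
  bottom plate: d = -2.58385 in → contributes +32.1461 in⁴
  web plate: d = 1.06615 in → contributes +27.1457 in⁴
  top plate: d = 4.71615 in → contributes +31.1681 in⁴
Total I = 90.4599 in⁴.

Ix ≈ 90.46 in⁴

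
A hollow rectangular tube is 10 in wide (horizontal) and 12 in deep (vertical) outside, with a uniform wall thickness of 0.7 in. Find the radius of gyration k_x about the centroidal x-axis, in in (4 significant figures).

k_x ≈ 4.509 in

Treat the section as a set of non-overlapping primitives; coordinates are from the bounding-box lower-left.
Outer rectangle: 10 × 12, A = 120 in², y = 6 in, Ī = 1 440 in⁴.
Inner void (subtracted): 8.6 × 10.6, A = 91.16 in², y = 6 in, Ī = 853.561 in⁴.
By symmetry the centroid is at mid-height, ȳ = 6 in.
All pieces are centred on the centroidal x-axis, so I = ΣĪ (holes subtracted) = 586.439 in⁴.
Radius of gyration: k = √(I/A) = √(586.439 / 28.84) = 4.50935 in.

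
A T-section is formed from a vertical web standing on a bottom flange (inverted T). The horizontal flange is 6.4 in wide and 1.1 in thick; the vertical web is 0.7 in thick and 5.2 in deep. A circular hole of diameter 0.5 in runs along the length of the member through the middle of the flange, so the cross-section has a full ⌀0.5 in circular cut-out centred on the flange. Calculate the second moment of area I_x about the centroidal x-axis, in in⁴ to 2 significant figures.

I_x ≈ 32 in⁴

Decompose the section into non-overlapping parts with the origin at the bottom-left of its bounding rectangle.
Flange: 6.4 × 1.1, A = 7.04 in², y = 0.55 in, Ī = 0.7099 in⁴.
Web: 0.7 × 5.2, A = 3.64 in², y = 3.7 in, Ī = 8.202 in⁴.
Hole (subtracted): ⌀0.5, A = 0.1963 in², y = 0.55 in, Ī = 0.003068 in⁴.
Centroid: ȳ = ΣA·y / ΣA = 1.644 in.
Transfer each piece to the centroidal x-axis using Ī + A·d² with d = y − 1.644:
  flange: d = -1.094 in → contributes +9.131 in⁴
  web: d = 2.056 in → contributes +23.59 in⁴
  hole: d = -1.094 in → contributes −0.2379 in⁴
Total I = 32.49 in⁴.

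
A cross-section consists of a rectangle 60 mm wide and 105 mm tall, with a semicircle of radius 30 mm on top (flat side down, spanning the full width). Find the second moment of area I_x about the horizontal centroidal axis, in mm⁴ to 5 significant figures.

Decompose the section into non-overlapping parts with the origin at the bottom-left of its bounding rectangle.
Rectangular body: 60 × 105, A = 6 300 mm², y = 52.5 mm, Ī = 5 788 125 mm⁴.
Semicircular cap: semicircle r = 30, A = 1413.717 mm², y = 117.7324 mm, Ī = 88903.14 mm⁴.
Centroid: ȳ = ΣA·y / ΣA = 64.45534 mm.
Transfer each piece to the horizontal centroidal axis using Ī + A·d² with d = y − 64.45534:
  rectangular body: d = -11.95534 mm → contributes +6 688 585 mm⁴
  semicircular cap: d = 53.27705 mm → contributes +4 101 659 mm⁴
Total I = 10 790 245 mm⁴.

I_x ≈ 1.0790 × 10⁷ mm⁴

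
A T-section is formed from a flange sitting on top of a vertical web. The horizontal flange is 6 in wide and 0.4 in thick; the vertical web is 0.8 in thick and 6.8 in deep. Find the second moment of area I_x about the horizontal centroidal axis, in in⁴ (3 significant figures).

I_x ≈ 42.6 in⁴

Treat the section as a set of non-overlapping primitives; coordinates are from the bounding-box lower-left.
Flange: 6 × 0.4, A = 2.4 in², y = 7 in, Ī = 0.032 in⁴.
Web: 0.8 × 6.8, A = 5.44 in², y = 3.4 in, Ī = 20.962 in⁴.
Centroid: ȳ = ΣA·y / ΣA = 4.502 in.
Transfer each piece to the horizontal centroidal axis using Ī + A·d² with d = y − 4.502:
  flange: d = 2.498 in → contributes +15.008 in⁴
  web: d = -1.102 in → contributes +27.569 in⁴
Total I = 42.577 in⁴.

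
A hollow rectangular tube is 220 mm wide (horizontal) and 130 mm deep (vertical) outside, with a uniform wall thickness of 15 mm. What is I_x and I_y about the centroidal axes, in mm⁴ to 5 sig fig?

I_x ≈ 2.4445 × 10⁷ mm⁴, I_y ≈ 5.8195 × 10⁷ mm⁴

Treat the section as a set of non-overlapping primitives; coordinates are from the bounding-box lower-left.
Outer rectangle: 220 × 130, A = 28 600 mm², y = 65 mm, Ī = 40 278 333 mm⁴.
Inner void (subtracted): 190 × 100, A = 19 000 mm², y = 65 mm, Ī = 15 833 333 mm⁴.
By symmetry the centroid is at mid-height, ȳ = 65 mm.
All pieces are centred on the centroidal x-axis, so I = ΣĪ (holes subtracted) = 24 445 000 mm⁴.
Repeating about the centroidal y-axis gives I_y = 58 195 000 mm⁴.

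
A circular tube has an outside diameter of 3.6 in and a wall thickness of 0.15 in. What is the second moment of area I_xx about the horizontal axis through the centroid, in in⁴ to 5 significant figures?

I_xx ≈ 2.4234 in⁴

Split into non-overlapping primitives; take the origin at the lower-left of the bounding box.
Outer circle: ⌀3.6, A = 10.17876 in², y = 1.8 in, Ī = 8.244796 in⁴.
Bore (subtracted): ⌀3.3, A = 8.552986 in², y = 1.8 in, Ī = 5.821376 in⁴.
By symmetry the centroid is at mid-height, ȳ = 1.8 in.
All pieces are centred on the horizontal axis through the centroid, so I = ΣĪ (holes subtracted) = 2.42342 in⁴.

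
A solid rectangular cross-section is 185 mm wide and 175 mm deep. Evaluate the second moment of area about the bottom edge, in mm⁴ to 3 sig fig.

The section: 185 × 175, A = 32 375 mm², y = 87.5 mm, Ī = 82 623 698 mm⁴.
Transfer it to a horizontal axis along the bottom face using Ī + A·d² with d = y − 0:
  the section: d = 87.5 mm → contributes +330 494 792 mm⁴
Total I = 330 494 792 mm⁴.

I_base ≈ 3.30 × 10⁸ mm⁴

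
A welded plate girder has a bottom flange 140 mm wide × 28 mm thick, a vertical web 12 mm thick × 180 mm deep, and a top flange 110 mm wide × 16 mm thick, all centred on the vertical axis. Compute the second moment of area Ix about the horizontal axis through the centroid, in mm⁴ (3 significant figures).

Ix ≈ 5.84 × 10⁷ mm⁴

Treat the section as a set of non-overlapping primitives; coordinates are from the bounding-box lower-left.
Bottom plate: 140 × 28, A = 3 920 mm², y = 14 mm, Ī = 256 107 mm⁴.
Web plate: 12 × 180, A = 2 160 mm², y = 118 mm, Ī = 5 832 000 mm⁴.
Top plate: 110 × 16, A = 1 760 mm², y = 216 mm, Ī = 37 547 mm⁴.
Centroid: ȳ = ΣA·y / ΣA = 88 mm.
Transfer each piece to the horizontal axis through the centroid using Ī + A·d² with d = y − 88:
  bottom plate: d = -74 mm → contributes +21 722 027 mm⁴
  web plate: d = 30 mm → contributes +7 776 000 mm⁴
  top plate: d = 128 mm → contributes +28 873 387 mm⁴
Total I = 58 371 413 mm⁴.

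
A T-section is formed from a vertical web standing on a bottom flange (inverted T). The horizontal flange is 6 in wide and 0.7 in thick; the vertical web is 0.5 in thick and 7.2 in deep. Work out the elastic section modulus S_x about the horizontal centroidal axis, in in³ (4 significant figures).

Decompose the section into non-overlapping parts with the origin at the bottom-left of its bounding rectangle.
Flange: 6 × 0.7, A = 4.2 in², y = 0.35 in, Ī = 0.1715 in⁴.
Web: 0.5 × 7.2, A = 3.6 in², y = 4.3 in, Ī = 15.552 in⁴.
Centroid: ȳ = ΣA·y / ΣA = 2.17308 in.
Transfer each piece to the horizontal centroidal axis using Ī + A·d² with d = y − 2.17308:
  flange: d = -1.82308 in → contributes +14.1307 in⁴
  web: d = 2.12692 in → contributes +31.8377 in⁴
Total I = 45.9683 in⁴.
Extreme fibre distance c = 5.72692 in; S = I/c = 8.02671 in³.

S_x ≈ 8.027 in³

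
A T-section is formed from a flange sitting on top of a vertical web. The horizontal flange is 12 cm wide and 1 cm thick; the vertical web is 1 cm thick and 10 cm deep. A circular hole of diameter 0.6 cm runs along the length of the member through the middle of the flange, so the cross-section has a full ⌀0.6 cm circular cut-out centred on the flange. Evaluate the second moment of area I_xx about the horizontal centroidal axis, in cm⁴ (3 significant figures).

Treat the section as a set of non-overlapping primitives; coordinates are from the bounding-box lower-left.
Flange: 12 × 1, A = 12 cm², y = 10.5 cm, Ī = 1 cm⁴.
Web: 1 × 10, A = 10 cm², y = 5 cm, Ī = 83.333 cm⁴.
Hole (subtracted): ⌀0.6, A = 0.28274 cm², y = 10.5 cm, Ī = 0.0063617 cm⁴.
Centroid: ȳ = ΣA·y / ΣA = 7.9675 cm.
Transfer each piece to the horizontal centroidal axis using Ī + A·d² with d = y − 7.9675:
  flange: d = 2.5325 cm → contributes +77.966 cm⁴
  web: d = -2.9675 cm → contributes +171.39 cm⁴
  hole: d = 2.5325 cm → contributes −1.8198 cm⁴
Total I = 247.54 cm⁴.

I_xx ≈ 248 cm⁴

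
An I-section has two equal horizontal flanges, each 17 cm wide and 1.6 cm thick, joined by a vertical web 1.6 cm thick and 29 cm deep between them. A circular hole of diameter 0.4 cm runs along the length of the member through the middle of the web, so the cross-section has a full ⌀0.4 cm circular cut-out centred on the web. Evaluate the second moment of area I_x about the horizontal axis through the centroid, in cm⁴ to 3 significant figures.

I_x ≈ 1.60 × 10⁴ cm⁴

Treat the section as a set of non-overlapping primitives; coordinates are from the bounding-box lower-left.
Bottom flange: 17 × 1.6, A = 27.2 cm², y = 0.8 cm, Ī = 5.8027 cm⁴.
Web: 1.6 × 29, A = 46.4 cm², y = 16.1 cm, Ī = 3251.9 cm⁴.
Top flange: 17 × 1.6, A = 27.2 cm², y = 31.4 cm, Ī = 5.8027 cm⁴.
Hole (subtracted): ⌀0.4, A = 0.12566 cm², y = 16.1 cm, Ī = 0.0012566 cm⁴.
By symmetry the centroid is at mid-height, ȳ = 16.1 cm.
Transfer each piece to the horizontal axis through the centroid using Ī + A·d² with d = y − 16.1:
  bottom flange: d = -15.3 cm → contributes +6373.1 cm⁴
  web: d = 0 cm → contributes +3251.9 cm⁴
  top flange: d = 15.3 cm → contributes +6373.1 cm⁴
  hole: d = 0 cm → contributes −0.0012566 cm⁴
Total I = 15 998 cm⁴.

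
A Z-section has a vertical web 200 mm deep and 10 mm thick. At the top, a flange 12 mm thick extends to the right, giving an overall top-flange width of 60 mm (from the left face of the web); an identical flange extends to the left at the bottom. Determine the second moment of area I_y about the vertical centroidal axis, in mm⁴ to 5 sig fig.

Treat the section as a set of non-overlapping primitives; coordinates are from the bounding-box lower-left.
Web: 10 × 200, A = 2 000 mm², x = 55 mm, Ī = 16666.67 mm⁴.
Top flange (beyond web): 50 × 12, A = 600 mm², x = 85 mm, Ī = 125 000 mm⁴.
Bottom flange (beyond web): 50 × 12, A = 600 mm², x = 25 mm, Ī = 125 000 mm⁴.
Centroid: x̄ = ΣA·x / ΣA = 55 mm.
Transfer each piece to the vertical centroidal axis using Ī + A·d² with d = x − 55:
  web: d = 0 mm → contributes +16666.67 mm⁴
  top flange (beyond web): d = 30 mm → contributes +665 000 mm⁴
  bottom flange (beyond web): d = -30 mm → contributes +665 000 mm⁴
Total I = 1 346 667 mm⁴.

I_y ≈ 1.3467 × 10⁶ mm⁴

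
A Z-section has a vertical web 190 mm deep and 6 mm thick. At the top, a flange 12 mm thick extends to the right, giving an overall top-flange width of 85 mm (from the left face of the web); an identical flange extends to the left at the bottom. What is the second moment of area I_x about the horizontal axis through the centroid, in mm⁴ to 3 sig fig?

Split into non-overlapping primitives; take the origin at the lower-left of the bounding box.
Web: 6 × 190, A = 1 140 mm², y = 95 mm, Ī = 3 429 500 mm⁴.
Top flange (beyond web): 79 × 12, A = 948 mm², y = 184 mm, Ī = 11 376 mm⁴.
Bottom flange (beyond web): 79 × 12, A = 948 mm², y = 6 mm, Ī = 11 376 mm⁴.
Centroid: ȳ = ΣA·y / ΣA = 95 mm.
Transfer each piece to the horizontal axis through the centroid using Ī + A·d² with d = y − 95:
  web: d = 0 mm → contributes +3 429 500 mm⁴
  top flange (beyond web): d = 89 mm → contributes +7 520 484 mm⁴
  bottom flange (beyond web): d = -89 mm → contributes +7 520 484 mm⁴
Total I = 18 470 468 mm⁴.

I_x ≈ 1.85 × 10⁷ mm⁴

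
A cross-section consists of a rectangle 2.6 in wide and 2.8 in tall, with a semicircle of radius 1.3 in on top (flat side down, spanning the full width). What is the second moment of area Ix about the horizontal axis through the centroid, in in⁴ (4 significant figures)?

Ix ≈ 12.48 in⁴

Decompose the section into non-overlapping parts with the origin at the bottom-left of its bounding rectangle.
Rectangular body: 2.6 × 2.8, A = 7.28 in², y = 1.4 in, Ī = 4.75627 in⁴.
Semicircular cap: semicircle r = 1.3, A = 2.65465 in², y = 3.35174 in, Ī = 0.313477 in⁴.
Centroid: ȳ = ΣA·y / ΣA = 1.92153 in.
Transfer each piece to the horizontal axis through the centroid using Ī + A·d² with d = y − 1.92153:
  rectangular body: d = -0.521525 in → contributes +6.73635 in⁴
  semicircular cap: d = 1.43021 in → contributes +5.74357 in⁴
Total I = 12.4799 in⁴.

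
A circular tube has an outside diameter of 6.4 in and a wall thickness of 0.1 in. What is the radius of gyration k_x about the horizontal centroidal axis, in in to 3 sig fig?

k_x ≈ 2.23 in

Split into non-overlapping primitives; take the origin at the lower-left of the bounding box.
Outer circle: ⌀6.4, A = 32.17 in², y = 3.2 in, Ī = 82.355 in⁴.
Bore (subtracted): ⌀6.2, A = 30.191 in², y = 3.2 in, Ī = 72.533 in⁴.
By symmetry the centroid is at mid-height, ȳ = 3.2 in.
All pieces are centred on the horizontal centroidal axis, so I = ΣĪ (holes subtracted) = 9.8218 in⁴.
Radius of gyration: k = √(I/A) = √(9.8218 / 1.9792) = 2.2277 in.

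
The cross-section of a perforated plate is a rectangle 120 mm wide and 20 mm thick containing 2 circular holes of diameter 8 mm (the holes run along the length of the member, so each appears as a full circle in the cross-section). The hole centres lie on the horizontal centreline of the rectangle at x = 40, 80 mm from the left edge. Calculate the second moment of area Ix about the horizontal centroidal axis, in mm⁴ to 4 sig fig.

Treat the section as a set of non-overlapping primitives; coordinates are from the bounding-box lower-left.
Plate: 120 × 20, A = 2 400 mm², y = 10 mm, Ī = 80 000 mm⁴.
Hole 1 (subtracted): ⌀8, A = 50.2655 mm², y = 10 mm, Ī = 201.062 mm⁴.
Hole 2 (subtracted): ⌀8, A = 50.2655 mm², y = 10 mm, Ī = 201.062 mm⁴.
By symmetry the centroid is at mid-height, ȳ = 10 mm.
All pieces are centred on the horizontal centroidal axis, so I = ΣĪ (holes subtracted) = 79597.9 mm⁴.

Ix ≈ 7.960 × 10⁴ mm⁴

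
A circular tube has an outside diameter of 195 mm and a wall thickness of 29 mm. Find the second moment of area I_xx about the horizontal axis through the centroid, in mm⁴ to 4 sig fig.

Decompose the section into non-overlapping parts with the origin at the bottom-left of its bounding rectangle.
Outer circle: ⌀195, A = 29864.8 mm², y = 97.5 mm, Ī = 70 975 481 mm⁴.
Bore (subtracted): ⌀137, A = 14741.1 mm², y = 97.5 mm, Ī = 17 292 276 mm⁴.
By symmetry the centroid is at mid-height, ȳ = 97.5 mm.
All pieces are centred on the horizontal axis through the centroid, so I = ΣĪ (holes subtracted) = 53 683 205 mm⁴.

I_xx ≈ 5.368 × 10⁷ mm⁴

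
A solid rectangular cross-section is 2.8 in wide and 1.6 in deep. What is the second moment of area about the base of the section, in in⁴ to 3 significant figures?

The section: 2.8 × 1.6, A = 4.48 in², y = 0.8 in, Ī = 0.95573 in⁴.
Transfer it to the bottom edge using Ī + A·d² with d = y − 0:
  the section: d = 0.8 in → contributes +3.8229 in⁴
Total I = 3.8229 in⁴.

I_base ≈ 3.82 in⁴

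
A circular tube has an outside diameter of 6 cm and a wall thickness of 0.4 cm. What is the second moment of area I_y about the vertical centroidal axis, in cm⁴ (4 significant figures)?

I_y ≈ 27.73 cm⁴

Treat the section as a set of non-overlapping primitives; coordinates are from the bounding-box lower-left.
Outer circle: ⌀6, A = 28.2743 cm², x = 3 cm, Ī = 63.6173 cm⁴.
Bore (subtracted): ⌀5.2, A = 21.2372 cm², x = 3 cm, Ī = 35.8908 cm⁴.
By symmetry the centroid is at mid-width, x̄ = 3 cm.
All pieces are centred on the vertical centroidal axis, so I = ΣĪ (holes subtracted) = 27.7264 cm⁴.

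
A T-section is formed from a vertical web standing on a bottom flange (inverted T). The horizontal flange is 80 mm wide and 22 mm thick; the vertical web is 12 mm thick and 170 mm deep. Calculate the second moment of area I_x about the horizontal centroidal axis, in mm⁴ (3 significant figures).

I_x ≈ 1.37 × 10⁷ mm⁴

Treat the section as a set of non-overlapping primitives; coordinates are from the bounding-box lower-left.
Flange: 80 × 22, A = 1 760 mm², y = 11 mm, Ī = 70 987 mm⁴.
Web: 12 × 170, A = 2 040 mm², y = 107 mm, Ī = 4 913 000 mm⁴.
Centroid: ȳ = ΣA·y / ΣA = 62.537 mm.
Transfer each piece to the horizontal centroidal axis using Ī + A·d² with d = y − 62.537:
  flange: d = -51.537 mm → contributes +4 745 628 mm⁴
  web: d = 44.463 mm → contributes +8 946 024 mm⁴
Total I = 13 691 652 mm⁴.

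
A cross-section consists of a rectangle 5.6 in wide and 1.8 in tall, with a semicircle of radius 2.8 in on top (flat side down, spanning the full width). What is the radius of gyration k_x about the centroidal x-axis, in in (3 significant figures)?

k_x ≈ 1.23 in

Decompose the section into non-overlapping parts with the origin at the bottom-left of its bounding rectangle.
Rectangular body: 5.6 × 1.8, A = 10.08 in², y = 0.9 in, Ī = 2.7216 in⁴.
Semicircular cap: semicircle r = 2.8, A = 12.315 in², y = 2.9884 in, Ī = 6.7463 in⁴.
Centroid: ȳ = ΣA·y / ΣA = 2.0484 in.
Transfer each piece to the centroidal x-axis using Ī + A·d² with d = y − 2.0484:
  rectangular body: d = -1.1484 in → contributes +16.015 in⁴
  semicircular cap: d = 0.93997 in → contributes +17.627 in⁴
Total I = 33.642 in⁴.
Radius of gyration: k = √(I/A) = √(33.642 / 22.395) = 1.2256 in.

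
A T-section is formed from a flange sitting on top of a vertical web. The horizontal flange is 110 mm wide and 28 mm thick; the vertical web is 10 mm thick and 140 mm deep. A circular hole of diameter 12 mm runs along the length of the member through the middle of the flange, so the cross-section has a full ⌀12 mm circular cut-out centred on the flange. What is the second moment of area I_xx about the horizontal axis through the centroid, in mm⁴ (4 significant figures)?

Treat the section as a set of non-overlapping primitives; coordinates are from the bounding-box lower-left.
Flange: 110 × 28, A = 3 080 mm², y = 154 mm, Ī = 201 227 mm⁴.
Web: 10 × 140, A = 1 400 mm², y = 70 mm, Ī = 2 286 667 mm⁴.
Hole (subtracted): ⌀12, A = 113.097 mm², y = 154 mm, Ī = 1017.88 mm⁴.
Centroid: ȳ = ΣA·y / ΣA = 127.07 mm.
Transfer each piece to the horizontal axis through the centroid using Ī + A·d² with d = y − 127.07:
  flange: d = 26.9298 mm → contributes +2 434 893 mm⁴
  web: d = -57.0702 mm → contributes +6 846 471 mm⁴
  hole: d = 26.9298 mm → contributes −83037.9 mm⁴
Total I = 9 198 326 mm⁴.

I_xx ≈ 9.198 × 10⁶ mm⁴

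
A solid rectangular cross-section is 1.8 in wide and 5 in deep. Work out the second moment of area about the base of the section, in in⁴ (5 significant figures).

The section: 1.8 × 5, A = 9 in², y = 2.5 in, Ī = 18.75 in⁴.
Transfer it to the bottom edge using Ī + A·d² with d = y − 0:
  the section: d = 2.5 in → contributes +75 in⁴
Total I = 75 in⁴.

I_base ≈ 75.000 in⁴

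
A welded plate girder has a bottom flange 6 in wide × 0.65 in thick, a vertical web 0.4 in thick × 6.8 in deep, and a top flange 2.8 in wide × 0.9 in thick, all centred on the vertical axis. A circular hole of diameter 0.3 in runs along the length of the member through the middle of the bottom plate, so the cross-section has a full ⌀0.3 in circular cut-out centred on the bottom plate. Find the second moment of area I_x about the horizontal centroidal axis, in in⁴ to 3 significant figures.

I_x ≈ 99.0 in⁴

Break the section into simple shapes (no overlaps), measuring from the bottom-left corner of the bounding box.
Bottom plate: 6 × 0.65, A = 3.9 in², y = 0.325 in, Ī = 0.13731 in⁴.
Web plate: 0.4 × 6.8, A = 2.72 in², y = 4.05 in, Ī = 10.481 in⁴.
Top plate: 2.8 × 0.9, A = 2.52 in², y = 7.9 in, Ī = 0.1701 in⁴.
Hole (subtracted): ⌀0.3, A = 0.070686 in², y = 0.325 in, Ī = 0.00039761 in⁴.
Centroid: ȳ = ΣA·y / ΣA = 3.547 in.
Transfer each piece to the horizontal centroidal axis using Ī + A·d² with d = y − 3.547:
  bottom plate: d = -3.222 in → contributes +40.623 in⁴
  web plate: d = 0.50304 in → contributes +11.169 in⁴
  top plate: d = 4.353 in → contributes +47.921 in⁴
  hole: d = -3.222 in → contributes −0.73419 in⁴
Total I = 98.98 in⁴.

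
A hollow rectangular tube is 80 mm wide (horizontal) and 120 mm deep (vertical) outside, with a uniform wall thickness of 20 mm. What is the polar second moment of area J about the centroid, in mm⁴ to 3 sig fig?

Treat the section as a set of non-overlapping primitives; coordinates are from the bounding-box lower-left.
Outer rectangle: 80 × 120, A = 9 600 mm², y = 60 mm, Ī = 11 520 000 mm⁴.
Inner void (subtracted): 40 × 80, A = 3 200 mm², y = 60 mm, Ī = 1 706 667 mm⁴.
By symmetry the centroid is at mid-height, ȳ = 60 mm.
All pieces are centred on the centroidal x-axis, so I = ΣĪ (holes subtracted) = 9 813 333 mm⁴.
Repeating about the centroidal y-axis gives I_y = 4 693 333 mm⁴.
Polar second moment: J = I_x + I_y = 14 506 667 mm⁴.

J ≈ 1.45 × 10⁷ mm⁴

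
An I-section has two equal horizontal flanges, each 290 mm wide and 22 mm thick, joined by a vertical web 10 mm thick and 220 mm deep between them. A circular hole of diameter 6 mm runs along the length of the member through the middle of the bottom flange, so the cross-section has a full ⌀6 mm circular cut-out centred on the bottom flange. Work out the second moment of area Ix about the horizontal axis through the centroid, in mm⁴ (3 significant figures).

Ix ≈ 1.96 × 10⁸ mm⁴

Split into non-overlapping primitives; take the origin at the lower-left of the bounding box.
Bottom flange: 290 × 22, A = 6 380 mm², y = 11 mm, Ī = 257 327 mm⁴.
Web: 10 × 220, A = 2 200 mm², y = 132 mm, Ī = 8 873 333 mm⁴.
Top flange: 290 × 22, A = 6 380 mm², y = 253 mm, Ī = 257 327 mm⁴.
Hole (subtracted): ⌀6, A = 28.274 mm², y = 11 mm, Ī = 63.617 mm⁴.
Centroid: ȳ = ΣA·y / ΣA = 132.23 mm.
Transfer each piece to the horizontal axis through the centroid using Ī + A·d² with d = y − 132.23:
  bottom flange: d = -121.23 mm → contributes +94 020 998 mm⁴
  web: d = -0.22912 mm → contributes +8 873 449 mm⁴
  top flange: d = 120.77 mm → contributes +93 313 486 mm⁴
  hole: d = -121.23 mm → contributes −415 597 mm⁴
Total I = 195 792 335 mm⁴.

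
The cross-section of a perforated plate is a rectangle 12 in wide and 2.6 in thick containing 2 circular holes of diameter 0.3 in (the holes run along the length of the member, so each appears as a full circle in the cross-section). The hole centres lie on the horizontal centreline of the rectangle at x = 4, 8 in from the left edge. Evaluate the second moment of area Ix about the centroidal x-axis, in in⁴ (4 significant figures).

Decompose the section into non-overlapping parts with the origin at the bottom-left of its bounding rectangle.
Plate: 12 × 2.6, A = 31.2 in², y = 1.3 in, Ī = 17.576 in⁴.
Hole 1 (subtracted): ⌀0.3, A = 0.0706858 in², y = 1.3 in, Ī = 0.000397608 in⁴.
Hole 2 (subtracted): ⌀0.3, A = 0.0706858 in², y = 1.3 in, Ī = 0.000397608 in⁴.
By symmetry the centroid is at mid-height, ȳ = 1.3 in.
All pieces are centred on the centroidal x-axis, so I = ΣĪ (holes subtracted) = 17.5752 in⁴.

Ix ≈ 17.58 in⁴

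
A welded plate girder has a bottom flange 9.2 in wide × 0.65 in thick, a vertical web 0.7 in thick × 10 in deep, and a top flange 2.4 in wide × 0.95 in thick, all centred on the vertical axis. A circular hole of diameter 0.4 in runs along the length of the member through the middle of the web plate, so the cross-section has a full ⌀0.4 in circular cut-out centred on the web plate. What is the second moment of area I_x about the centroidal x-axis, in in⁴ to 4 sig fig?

I_x ≈ 271.9 in⁴

Break the section into simple shapes (no overlaps), measuring from the bottom-left corner of the bounding box.
Bottom plate: 9.2 × 0.65, A = 5.98 in², y = 0.325 in, Ī = 0.210546 in⁴.
Web plate: 0.7 × 10, A = 7 in², y = 5.65 in, Ī = 58.3333 in⁴.
Top plate: 2.4 × 0.95, A = 2.28 in², y = 11.125 in, Ī = 0.171475 in⁴.
Hole (subtracted): ⌀0.4, A = 0.125664 in², y = 5.65 in, Ī = 0.00125664 in⁴.
Centroid: ȳ = ΣA·y / ΣA = 4.37076 in.
Transfer each piece to the centroidal x-axis using Ī + A·d² with d = y − 4.37076:
  bottom plate: d = -4.04576 in → contributes +98.0921 in⁴
  web plate: d = 1.27924 in → contributes +69.7886 in⁴
  top plate: d = 6.75424 in → contributes +104.185 in⁴
  hole: d = 1.27924 in → contributes −0.206901 in⁴
Total I = 271.858 in⁴.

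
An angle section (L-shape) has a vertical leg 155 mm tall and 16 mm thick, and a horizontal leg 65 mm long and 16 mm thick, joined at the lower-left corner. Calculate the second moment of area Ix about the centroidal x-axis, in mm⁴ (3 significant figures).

Ix ≈ 7.86 × 10⁶ mm⁴

Split into non-overlapping primitives; take the origin at the lower-left of the bounding box.
Vertical leg: 16 × 155, A = 2 480 mm², y = 77.5 mm, Ī = 4 965 167 mm⁴.
Horizontal leg (remainder): 49 × 16, A = 784 mm², y = 8 mm, Ī = 16 725 mm⁴.
Centroid: ȳ = ΣA·y / ΣA = 60.806 mm.
Transfer each piece to the centroidal x-axis using Ī + A·d² with d = y − 60.806:
  vertical leg: d = 16.694 mm → contributes +5 656 286 mm⁴
  horizontal leg (remainder): d = -52.806 mm → contributes +2 202 920 mm⁴
Total I = 7 859 206 mm⁴.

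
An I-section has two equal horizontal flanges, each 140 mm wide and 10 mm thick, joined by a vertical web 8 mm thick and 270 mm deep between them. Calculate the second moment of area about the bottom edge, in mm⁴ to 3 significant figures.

Break the section into simple shapes (no overlaps), measuring from the bottom-left corner of the bounding box.
Bottom flange: 140 × 10, A = 1 400 mm², y = 5 mm, Ī = 11 667 mm⁴.
Web: 8 × 270, A = 2 160 mm², y = 145 mm, Ī = 13 122 000 mm⁴.
Top flange: 140 × 10, A = 1 400 mm², y = 285 mm, Ī = 11 667 mm⁴.
Transfer each piece to a horizontal axis along the bottom face using Ī + A·d² with d = y − 0:
  bottom flange: d = 5 mm → contributes +46 667 mm⁴
  web: d = 145 mm → contributes +58 536 000 mm⁴
  top flange: d = 285 mm → contributes +113 726 667 mm⁴
Total I = 172 309 333 mm⁴.

I_base ≈ 1.72 × 10⁸ mm⁴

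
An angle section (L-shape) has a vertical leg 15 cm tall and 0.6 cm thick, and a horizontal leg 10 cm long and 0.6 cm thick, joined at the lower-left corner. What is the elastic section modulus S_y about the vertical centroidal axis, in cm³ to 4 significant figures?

Split into non-overlapping primitives; take the origin at the lower-left of the bounding box.
Vertical leg: 0.6 × 15, A = 9 cm², x = 0.3 cm, Ī = 0.27 cm⁴.
Horizontal leg (remainder): 9.4 × 0.6, A = 5.64 cm², x = 5.3 cm, Ī = 41.5292 cm⁴.
Centroid: x̄ = ΣA·x / ΣA = 2.22623 cm.
Transfer each piece to the vertical centroidal axis using Ī + A·d² with d = x − 2.22623:
  vertical leg: d = -1.92623 cm → contributes +33.6632 cm⁴
  horizontal leg (remainder): d = 3.07377 cm → contributes +94.8163 cm⁴
Total I = 128.48 cm⁴.
Extreme fibre distance c = 7.77377 cm; S = I/c = 16.5273 cm³.

S_y ≈ 16.53 cm³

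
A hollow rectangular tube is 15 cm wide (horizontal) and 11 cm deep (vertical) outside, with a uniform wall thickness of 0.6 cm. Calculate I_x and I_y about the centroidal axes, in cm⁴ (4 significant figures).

Break the section into simple shapes (no overlaps), measuring from the bottom-left corner of the bounding box.
Outer rectangle: 15 × 11, A = 165 cm², y = 5.5 cm, Ī = 1663.75 cm⁴.
Inner void (subtracted): 13.8 × 9.8, A = 135.24 cm², y = 5.5 cm, Ī = 1082.37 cm⁴.
By symmetry the centroid is at mid-height, ȳ = 5.5 cm.
All pieces are centred on the centroidal x-axis, so I = ΣĪ (holes subtracted) = 581.379 cm⁴.
Repeating about the centroidal y-axis gives I_y = 947.491 cm⁴.

I_x ≈ 581.4 cm⁴, I_y ≈ 947.5 cm⁴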